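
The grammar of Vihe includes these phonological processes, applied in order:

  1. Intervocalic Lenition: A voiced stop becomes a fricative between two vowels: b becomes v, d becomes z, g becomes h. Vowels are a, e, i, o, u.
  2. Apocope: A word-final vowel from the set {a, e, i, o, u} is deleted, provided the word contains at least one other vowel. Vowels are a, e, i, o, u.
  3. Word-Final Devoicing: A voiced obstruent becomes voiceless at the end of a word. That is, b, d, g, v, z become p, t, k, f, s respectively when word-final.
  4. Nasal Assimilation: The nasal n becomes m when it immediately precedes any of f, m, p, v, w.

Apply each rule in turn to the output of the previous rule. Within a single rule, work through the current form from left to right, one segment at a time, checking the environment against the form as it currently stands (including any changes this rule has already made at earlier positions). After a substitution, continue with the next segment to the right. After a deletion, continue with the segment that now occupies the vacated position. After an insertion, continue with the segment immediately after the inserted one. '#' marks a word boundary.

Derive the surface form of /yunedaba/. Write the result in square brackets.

[yunezaf]

1 Intervocalic Lenition: [yunedaba] → [yunezava]
2 Apocope: [yunezava] → [yunezav]
3 Word-Final Devoicing: [yunezav] → [yunezaf]
4 Nasal Assimilation: no change — [yunezaf]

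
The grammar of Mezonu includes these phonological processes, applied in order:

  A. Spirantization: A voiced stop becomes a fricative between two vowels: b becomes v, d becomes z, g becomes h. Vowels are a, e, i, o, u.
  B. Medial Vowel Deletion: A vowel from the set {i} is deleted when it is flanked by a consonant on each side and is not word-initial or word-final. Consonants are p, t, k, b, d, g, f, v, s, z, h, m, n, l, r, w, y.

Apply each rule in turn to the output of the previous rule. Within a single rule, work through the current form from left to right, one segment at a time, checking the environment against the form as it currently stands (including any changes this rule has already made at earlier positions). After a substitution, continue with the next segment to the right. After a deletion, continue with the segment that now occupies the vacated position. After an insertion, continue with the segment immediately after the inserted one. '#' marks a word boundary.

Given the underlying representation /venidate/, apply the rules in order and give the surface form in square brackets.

A Spirantization: [venidate] → [venizate]
B Medial Vowel Deletion: [venizate] → [venzate]

[venzate]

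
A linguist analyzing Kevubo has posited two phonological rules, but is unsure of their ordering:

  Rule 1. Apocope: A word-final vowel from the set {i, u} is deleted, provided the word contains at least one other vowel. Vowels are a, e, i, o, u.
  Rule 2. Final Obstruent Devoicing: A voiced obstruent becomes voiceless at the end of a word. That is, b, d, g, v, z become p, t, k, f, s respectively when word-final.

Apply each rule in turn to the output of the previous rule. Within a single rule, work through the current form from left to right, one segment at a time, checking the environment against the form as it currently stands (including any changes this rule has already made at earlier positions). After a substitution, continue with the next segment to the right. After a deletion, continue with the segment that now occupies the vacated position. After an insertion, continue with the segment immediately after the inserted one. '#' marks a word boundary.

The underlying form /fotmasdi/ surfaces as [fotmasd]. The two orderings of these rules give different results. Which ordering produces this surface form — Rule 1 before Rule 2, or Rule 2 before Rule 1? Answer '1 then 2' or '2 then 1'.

Order 1 then 2:
  1 Apocope: [fotmasdi] → [fotmasd]
  2 Final Obstruent Devoicing: [fotmasd] → [fotmast]
  result: [fotmast]
Order 2 then 1:
  2 Final Obstruent Devoicing: no change — [fotmasdi]
  1 Apocope: [fotmasdi] → [fotmasd]
  result: [fotmasd]

2 then 1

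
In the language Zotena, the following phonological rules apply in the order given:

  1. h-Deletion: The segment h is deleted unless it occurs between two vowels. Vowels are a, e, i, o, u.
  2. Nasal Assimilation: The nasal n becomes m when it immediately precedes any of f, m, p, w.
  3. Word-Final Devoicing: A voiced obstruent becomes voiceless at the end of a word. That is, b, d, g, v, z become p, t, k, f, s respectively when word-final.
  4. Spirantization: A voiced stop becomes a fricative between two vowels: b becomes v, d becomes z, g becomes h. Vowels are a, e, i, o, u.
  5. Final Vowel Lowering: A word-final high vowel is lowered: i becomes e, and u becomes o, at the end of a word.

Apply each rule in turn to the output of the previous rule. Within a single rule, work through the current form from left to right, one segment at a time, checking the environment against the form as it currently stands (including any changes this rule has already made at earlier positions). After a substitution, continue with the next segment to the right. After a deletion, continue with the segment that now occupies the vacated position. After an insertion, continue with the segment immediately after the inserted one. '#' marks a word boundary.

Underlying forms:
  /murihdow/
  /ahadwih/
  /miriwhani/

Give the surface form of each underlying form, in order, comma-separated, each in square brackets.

[murizow], [ahadwe], [miriwane]

/murihdow/:
  1 h-Deletion: [murihdow] → [muridow]
  2 Nasal Assimilation: no change — [muridow]
  3 Word-Final Devoicing: no change — [muridow]
  4 Spirantization: [muridow] → [murizow]
  5 Final Vowel Lowering: no change — [murizow]
/ahadwih/:
  1 h-Deletion: [ahadwih] → [ahadwi]
  2 Nasal Assimilation: no change — [ahadwi]
  3 Word-Final Devoicing: no change — [ahadwi]
  4 Spirantization: no change — [ahadwi]
  5 Final Vowel Lowering: [ahadwi] → [ahadwe]
/miriwhani/:
  1 h-Deletion: [miriwhani] → [miriwani]
  2 Nasal Assimilation: no change — [miriwani]
  3 Word-Final Devoicing: no change — [miriwani]
  4 Spirantization: no change — [miriwani]
  5 Final Vowel Lowering: [miriwani] → [miriwane]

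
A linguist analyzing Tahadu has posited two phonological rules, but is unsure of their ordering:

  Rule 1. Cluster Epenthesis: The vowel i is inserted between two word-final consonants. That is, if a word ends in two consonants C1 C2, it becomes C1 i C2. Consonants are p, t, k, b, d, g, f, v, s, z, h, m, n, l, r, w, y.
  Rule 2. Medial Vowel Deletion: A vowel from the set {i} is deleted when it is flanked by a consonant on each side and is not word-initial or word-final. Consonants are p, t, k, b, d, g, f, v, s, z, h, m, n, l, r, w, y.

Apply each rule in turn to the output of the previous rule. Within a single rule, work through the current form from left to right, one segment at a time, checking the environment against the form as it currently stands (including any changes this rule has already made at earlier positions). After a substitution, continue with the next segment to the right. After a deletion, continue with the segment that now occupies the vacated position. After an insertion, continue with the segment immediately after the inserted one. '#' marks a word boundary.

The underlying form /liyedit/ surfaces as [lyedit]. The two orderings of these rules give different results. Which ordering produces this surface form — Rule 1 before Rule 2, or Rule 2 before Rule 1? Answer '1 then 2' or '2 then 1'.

2 then 1

Order 1 then 2:
  1 Cluster Epenthesis: no change — [liyedit]
  2 Medial Vowel Deletion: [liyedit] → [lyedt]
  result: [lyedt]
Order 2 then 1:
  2 Medial Vowel Deletion: [liyedit] → [lyedt]
  1 Cluster Epenthesis: [lyedt] → [lyedit]
  result: [lyedit]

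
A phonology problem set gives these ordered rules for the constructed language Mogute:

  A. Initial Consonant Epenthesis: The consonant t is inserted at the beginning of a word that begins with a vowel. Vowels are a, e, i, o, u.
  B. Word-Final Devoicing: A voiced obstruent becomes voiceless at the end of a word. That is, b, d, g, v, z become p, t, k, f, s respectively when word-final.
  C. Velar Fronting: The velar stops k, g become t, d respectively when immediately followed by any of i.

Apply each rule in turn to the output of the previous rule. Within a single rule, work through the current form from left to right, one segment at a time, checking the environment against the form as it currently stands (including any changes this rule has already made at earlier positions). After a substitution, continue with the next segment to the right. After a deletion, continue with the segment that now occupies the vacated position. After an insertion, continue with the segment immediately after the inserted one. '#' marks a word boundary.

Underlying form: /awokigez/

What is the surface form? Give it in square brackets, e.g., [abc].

[tawotiges]

A Initial Consonant Epenthesis: [awokigez] → [tawokigez]
B Word-Final Devoicing: [tawokigez] → [tawokiges]
C Velar Fronting: [tawokiges] → [tawotiges]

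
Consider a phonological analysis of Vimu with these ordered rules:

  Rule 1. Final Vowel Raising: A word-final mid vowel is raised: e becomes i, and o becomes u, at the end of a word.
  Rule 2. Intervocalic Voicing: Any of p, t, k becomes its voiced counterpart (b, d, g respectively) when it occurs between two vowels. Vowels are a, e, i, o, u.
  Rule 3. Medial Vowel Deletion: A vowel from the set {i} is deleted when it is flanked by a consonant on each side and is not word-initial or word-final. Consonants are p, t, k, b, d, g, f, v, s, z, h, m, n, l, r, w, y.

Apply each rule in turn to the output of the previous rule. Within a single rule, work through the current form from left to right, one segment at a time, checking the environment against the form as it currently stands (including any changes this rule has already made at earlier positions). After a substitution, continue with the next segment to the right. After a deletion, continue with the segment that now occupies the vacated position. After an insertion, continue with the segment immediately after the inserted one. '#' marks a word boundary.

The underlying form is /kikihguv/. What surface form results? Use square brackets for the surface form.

Rule 1 Final Vowel Raising: no change — [kikihguv]
Rule 2 Intervocalic Voicing: [kikihguv] → [kigihguv]
Rule 3 Medial Vowel Deletion: [kigihguv] → [kghguv]

[kghguv]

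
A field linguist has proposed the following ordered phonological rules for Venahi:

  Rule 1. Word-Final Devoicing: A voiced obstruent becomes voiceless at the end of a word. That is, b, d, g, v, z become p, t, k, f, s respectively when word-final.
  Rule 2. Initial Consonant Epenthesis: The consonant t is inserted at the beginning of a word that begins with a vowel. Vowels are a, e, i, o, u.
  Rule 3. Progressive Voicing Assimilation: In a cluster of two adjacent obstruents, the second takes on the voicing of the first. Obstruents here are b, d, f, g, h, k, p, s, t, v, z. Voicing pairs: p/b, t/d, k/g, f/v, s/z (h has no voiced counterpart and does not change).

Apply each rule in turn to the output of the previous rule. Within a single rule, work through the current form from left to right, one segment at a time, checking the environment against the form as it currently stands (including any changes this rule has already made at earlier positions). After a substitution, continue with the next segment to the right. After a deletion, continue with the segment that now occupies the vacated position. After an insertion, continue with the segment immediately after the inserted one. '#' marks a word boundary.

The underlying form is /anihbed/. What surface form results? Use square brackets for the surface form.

[tanihpet]

Rule 1 Word-Final Devoicing: [anihbed] → [anihbet]
Rule 2 Initial Consonant Epenthesis: [anihbet] → [tanihbet]
Rule 3 Progressive Voicing Assimilation: [tanihbet] → [tanihpet]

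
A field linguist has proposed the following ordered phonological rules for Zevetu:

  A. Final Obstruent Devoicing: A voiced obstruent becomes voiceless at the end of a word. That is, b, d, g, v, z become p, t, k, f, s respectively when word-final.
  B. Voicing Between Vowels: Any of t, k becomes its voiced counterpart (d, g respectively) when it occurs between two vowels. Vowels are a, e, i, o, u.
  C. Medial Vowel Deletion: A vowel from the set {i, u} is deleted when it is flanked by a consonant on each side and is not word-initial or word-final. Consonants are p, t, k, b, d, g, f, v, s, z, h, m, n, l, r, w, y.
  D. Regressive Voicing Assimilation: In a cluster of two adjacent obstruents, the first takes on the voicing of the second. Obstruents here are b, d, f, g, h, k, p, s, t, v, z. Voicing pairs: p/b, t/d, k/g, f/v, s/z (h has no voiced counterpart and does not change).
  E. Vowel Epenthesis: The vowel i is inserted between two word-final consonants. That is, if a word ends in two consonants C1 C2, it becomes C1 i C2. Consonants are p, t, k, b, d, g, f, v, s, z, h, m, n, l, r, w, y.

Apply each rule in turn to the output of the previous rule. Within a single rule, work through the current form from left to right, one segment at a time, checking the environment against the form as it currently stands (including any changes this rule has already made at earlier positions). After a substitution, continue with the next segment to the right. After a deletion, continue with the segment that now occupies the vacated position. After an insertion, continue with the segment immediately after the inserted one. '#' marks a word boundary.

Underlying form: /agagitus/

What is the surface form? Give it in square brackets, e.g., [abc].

[agagtis]

A Final Obstruent Devoicing: no change — [agagitus]
B Voicing Between Vowels: [agagitus] → [agagidus]
C Medial Vowel Deletion: [agagidus] → [agagds]
D Regressive Voicing Assimilation: [agagds] → [agagts]
E Vowel Epenthesis: [agagts] → [agagtis]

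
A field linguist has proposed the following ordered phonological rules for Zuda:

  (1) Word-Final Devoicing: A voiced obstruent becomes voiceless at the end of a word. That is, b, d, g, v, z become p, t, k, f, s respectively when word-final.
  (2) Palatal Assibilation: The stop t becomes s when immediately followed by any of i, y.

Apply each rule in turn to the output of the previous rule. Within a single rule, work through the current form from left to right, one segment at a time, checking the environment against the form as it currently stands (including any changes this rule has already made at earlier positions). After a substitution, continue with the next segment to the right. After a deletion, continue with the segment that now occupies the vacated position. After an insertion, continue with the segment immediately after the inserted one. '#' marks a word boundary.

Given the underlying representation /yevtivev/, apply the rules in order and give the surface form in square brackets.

(1) Word-Final Devoicing: [yevtivev] → [yevtivef]
(2) Palatal Assibilation: [yevtivef] → [yevsivef]

[yevsivef]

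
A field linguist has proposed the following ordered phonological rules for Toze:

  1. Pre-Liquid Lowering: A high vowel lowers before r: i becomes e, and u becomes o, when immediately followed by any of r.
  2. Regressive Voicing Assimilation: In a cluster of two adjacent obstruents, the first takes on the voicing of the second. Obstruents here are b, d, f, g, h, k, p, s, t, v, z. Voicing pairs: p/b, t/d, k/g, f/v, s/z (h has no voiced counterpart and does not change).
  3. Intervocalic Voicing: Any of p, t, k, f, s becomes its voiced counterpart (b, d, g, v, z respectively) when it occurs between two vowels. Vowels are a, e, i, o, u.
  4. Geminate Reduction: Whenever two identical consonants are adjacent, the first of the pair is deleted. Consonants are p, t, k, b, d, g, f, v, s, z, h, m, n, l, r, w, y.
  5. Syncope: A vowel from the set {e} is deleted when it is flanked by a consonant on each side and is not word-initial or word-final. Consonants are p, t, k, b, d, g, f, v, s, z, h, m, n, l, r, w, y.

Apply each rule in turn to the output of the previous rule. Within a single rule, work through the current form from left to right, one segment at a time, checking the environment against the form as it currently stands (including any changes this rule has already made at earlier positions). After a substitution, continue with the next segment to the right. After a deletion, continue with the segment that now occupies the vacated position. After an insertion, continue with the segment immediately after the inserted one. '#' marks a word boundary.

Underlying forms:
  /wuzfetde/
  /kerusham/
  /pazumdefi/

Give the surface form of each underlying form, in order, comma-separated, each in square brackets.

/wuzfetde/:
  1 Pre-Liquid Lowering: no change — [wuzfetde]
  2 Regressive Voicing Assimilation: [wuzfetde] → [wusfedde]
  3 Intervocalic Voicing: no change — [wusfedde]
  4 Geminate Reduction: [wusfedde] → [wusfede]
  5 Syncope: [wusfede] → [wusfde]
/kerusham/:
  1 Pre-Liquid Lowering: no change — [kerusham]
  2 Regressive Voicing Assimilation: no change — [kerusham]
  3 Intervocalic Voicing: no change — [kerusham]
  4 Geminate Reduction: no change — [kerusham]
  5 Syncope: [kerusham] → [krusham]
/pazumdefi/:
  1 Pre-Liquid Lowering: no change — [pazumdefi]
  2 Regressive Voicing Assimilation: no change — [pazumdefi]
  3 Intervocalic Voicing: [pazumdefi] → [pazumdevi]
  4 Geminate Reduction: no change — [pazumdevi]
  5 Syncope: [pazumdevi] → [pazumdvi]

[wusfde], [krusham], [pazumdvi]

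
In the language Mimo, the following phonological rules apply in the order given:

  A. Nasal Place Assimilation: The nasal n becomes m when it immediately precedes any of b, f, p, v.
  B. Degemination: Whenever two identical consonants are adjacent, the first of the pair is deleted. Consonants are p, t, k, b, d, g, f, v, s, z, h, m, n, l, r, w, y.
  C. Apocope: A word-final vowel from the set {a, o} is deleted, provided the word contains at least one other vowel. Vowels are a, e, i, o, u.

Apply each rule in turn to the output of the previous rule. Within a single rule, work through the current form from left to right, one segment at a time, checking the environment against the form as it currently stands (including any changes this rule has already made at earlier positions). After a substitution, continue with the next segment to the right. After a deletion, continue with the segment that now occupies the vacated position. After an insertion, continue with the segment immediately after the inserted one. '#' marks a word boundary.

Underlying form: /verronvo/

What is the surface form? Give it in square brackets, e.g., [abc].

[veromv]

A Nasal Place Assimilation: [verronvo] → [verromvo]
B Degemination: [verromvo] → [veromvo]
C Apocope: [veromvo] → [veromv]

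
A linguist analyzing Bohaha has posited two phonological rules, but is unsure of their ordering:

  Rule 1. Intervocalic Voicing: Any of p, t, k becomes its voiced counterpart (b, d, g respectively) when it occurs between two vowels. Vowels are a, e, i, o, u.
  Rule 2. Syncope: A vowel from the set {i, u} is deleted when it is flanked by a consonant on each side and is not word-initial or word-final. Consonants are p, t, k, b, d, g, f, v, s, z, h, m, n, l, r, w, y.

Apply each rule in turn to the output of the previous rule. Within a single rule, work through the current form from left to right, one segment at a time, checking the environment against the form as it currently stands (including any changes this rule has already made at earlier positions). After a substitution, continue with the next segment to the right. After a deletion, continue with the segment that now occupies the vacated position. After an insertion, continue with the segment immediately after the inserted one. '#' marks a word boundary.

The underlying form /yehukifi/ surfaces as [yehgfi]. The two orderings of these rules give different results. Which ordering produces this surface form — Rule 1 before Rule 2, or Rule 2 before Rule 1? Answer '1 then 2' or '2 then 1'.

1 then 2

Order 1 then 2:
  1 Intervocalic Voicing: [yehukifi] → [yehugifi]
  2 Syncope: [yehugifi] → [yehgfi]
  result: [yehgfi]
Order 2 then 1:
  2 Syncope: [yehukifi] → [yehkfi]
  1 Intervocalic Voicing: no change — [yehkfi]
  result: [yehkfi]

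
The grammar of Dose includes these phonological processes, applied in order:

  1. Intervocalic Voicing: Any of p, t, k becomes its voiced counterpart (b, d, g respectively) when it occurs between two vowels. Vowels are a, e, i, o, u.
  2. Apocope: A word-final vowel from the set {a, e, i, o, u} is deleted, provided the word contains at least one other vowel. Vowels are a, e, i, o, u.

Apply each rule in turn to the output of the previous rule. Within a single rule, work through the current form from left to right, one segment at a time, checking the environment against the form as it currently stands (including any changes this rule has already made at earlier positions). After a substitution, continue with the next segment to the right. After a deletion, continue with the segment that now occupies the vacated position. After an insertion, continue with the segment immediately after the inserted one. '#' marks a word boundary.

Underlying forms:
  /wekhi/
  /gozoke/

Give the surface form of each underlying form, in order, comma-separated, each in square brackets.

/wekhi/:
  1 Intervocalic Voicing: no change — [wekhi]
  2 Apocope: [wekhi] → [wekh]
/gozoke/:
  1 Intervocalic Voicing: [gozoke] → [gozoge]
  2 Apocope: [gozoge] → [gozog]

[wekh], [gozog]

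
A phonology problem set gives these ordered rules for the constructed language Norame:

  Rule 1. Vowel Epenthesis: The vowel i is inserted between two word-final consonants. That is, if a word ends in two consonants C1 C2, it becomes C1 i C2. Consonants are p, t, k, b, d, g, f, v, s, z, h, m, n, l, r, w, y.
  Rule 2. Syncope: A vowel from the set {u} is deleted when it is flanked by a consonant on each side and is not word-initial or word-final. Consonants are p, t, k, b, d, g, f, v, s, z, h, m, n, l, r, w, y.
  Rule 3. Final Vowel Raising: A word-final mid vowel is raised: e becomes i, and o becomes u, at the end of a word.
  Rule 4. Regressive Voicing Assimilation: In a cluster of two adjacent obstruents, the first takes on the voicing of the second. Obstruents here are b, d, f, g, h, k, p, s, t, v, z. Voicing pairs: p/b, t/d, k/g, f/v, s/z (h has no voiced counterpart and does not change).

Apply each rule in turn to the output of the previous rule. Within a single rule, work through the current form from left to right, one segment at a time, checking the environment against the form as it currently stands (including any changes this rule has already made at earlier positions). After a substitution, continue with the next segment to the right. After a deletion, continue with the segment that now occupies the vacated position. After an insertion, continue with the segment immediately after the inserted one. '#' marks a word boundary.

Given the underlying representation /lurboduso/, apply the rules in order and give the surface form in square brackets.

Rule 1 Vowel Epenthesis: no change — [lurboduso]
Rule 2 Syncope: [lurboduso] → [lrbodso]
Rule 3 Final Vowel Raising: [lrbodso] → [lrbodsu]
Rule 4 Regressive Voicing Assimilation: [lrbodsu] → [lrbotsu]

[lrbotsu]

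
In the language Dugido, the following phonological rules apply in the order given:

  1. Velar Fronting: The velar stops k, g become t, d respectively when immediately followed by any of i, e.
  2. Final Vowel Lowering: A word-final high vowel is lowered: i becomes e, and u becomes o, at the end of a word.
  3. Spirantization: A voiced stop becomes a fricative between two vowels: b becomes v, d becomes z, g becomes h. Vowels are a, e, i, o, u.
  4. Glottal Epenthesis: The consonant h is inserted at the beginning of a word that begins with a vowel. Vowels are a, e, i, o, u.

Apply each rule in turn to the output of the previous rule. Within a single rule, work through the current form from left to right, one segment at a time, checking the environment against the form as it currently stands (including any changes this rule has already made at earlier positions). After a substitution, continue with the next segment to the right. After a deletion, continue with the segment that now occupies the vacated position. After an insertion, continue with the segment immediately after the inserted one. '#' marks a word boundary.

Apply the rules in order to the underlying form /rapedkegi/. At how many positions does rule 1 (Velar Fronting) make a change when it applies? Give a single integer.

2

1 Velar Fronting: [rapedkegi] → [rapedtedi]
2 Final Vowel Lowering: [rapedtedi] → [rapedtede]
3 Spirantization: [rapedtede] → [rapedteze]
4 Glottal Epenthesis: no change — [rapedteze]
Rule 1 changed 2 position(s).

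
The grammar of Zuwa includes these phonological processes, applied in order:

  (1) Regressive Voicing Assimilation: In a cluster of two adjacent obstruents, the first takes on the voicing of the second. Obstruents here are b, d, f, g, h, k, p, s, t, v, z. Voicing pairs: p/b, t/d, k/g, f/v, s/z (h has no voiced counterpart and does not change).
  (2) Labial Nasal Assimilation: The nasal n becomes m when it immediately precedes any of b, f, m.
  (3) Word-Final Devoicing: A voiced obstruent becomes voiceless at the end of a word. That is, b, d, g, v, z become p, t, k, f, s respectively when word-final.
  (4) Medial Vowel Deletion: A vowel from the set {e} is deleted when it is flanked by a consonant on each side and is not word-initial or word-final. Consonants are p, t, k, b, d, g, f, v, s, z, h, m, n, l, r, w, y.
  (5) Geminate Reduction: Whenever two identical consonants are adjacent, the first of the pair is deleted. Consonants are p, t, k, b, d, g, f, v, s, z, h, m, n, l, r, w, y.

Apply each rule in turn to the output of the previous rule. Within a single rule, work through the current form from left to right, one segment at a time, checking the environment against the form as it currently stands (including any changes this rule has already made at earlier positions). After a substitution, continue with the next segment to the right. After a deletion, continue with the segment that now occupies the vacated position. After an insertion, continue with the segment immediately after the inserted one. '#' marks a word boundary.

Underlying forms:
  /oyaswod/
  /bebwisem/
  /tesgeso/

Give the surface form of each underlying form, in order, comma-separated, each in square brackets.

[oyaswot], [bwism], [tzgso]

/oyaswod/:
  (1) Regressive Voicing Assimilation: no change — [oyaswod]
  (2) Labial Nasal Assimilation: no change — [oyaswod]
  (3) Word-Final Devoicing: [oyaswod] → [oyaswot]
  (4) Medial Vowel Deletion: no change — [oyaswot]
  (5) Geminate Reduction: no change — [oyaswot]
/bebwisem/:
  (1) Regressive Voicing Assimilation: no change — [bebwisem]
  (2) Labial Nasal Assimilation: no change — [bebwisem]
  (3) Word-Final Devoicing: no change — [bebwisem]
  (4) Medial Vowel Deletion: [bebwisem] → [bbwism]
  (5) Geminate Reduction: [bbwism] → [bwism]
/tesgeso/:
  (1) Regressive Voicing Assimilation: [tesgeso] → [tezgeso]
  (2) Labial Nasal Assimilation: no change — [tezgeso]
  (3) Word-Final Devoicing: no change — [tezgeso]
  (4) Medial Vowel Deletion: [tezgeso] → [tzgso]
  (5) Geminate Reduction: no change — [tzgso]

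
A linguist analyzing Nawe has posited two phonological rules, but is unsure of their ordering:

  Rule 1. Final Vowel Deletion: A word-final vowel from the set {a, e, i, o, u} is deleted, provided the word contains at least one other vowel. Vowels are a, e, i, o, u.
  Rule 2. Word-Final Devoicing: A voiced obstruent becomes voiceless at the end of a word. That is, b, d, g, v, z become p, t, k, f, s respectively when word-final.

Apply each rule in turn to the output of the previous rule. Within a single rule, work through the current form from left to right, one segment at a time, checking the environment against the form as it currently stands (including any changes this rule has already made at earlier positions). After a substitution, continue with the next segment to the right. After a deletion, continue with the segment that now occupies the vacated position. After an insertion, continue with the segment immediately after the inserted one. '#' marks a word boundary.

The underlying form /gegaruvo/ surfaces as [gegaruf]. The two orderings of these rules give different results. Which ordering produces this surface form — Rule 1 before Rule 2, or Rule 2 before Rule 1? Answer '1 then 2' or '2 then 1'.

1 then 2

Order 1 then 2:
  1 Final Vowel Deletion: [gegaruvo] → [gegaruv]
  2 Word-Final Devoicing: [gegaruv] → [gegaruf]
  result: [gegaruf]
Order 2 then 1:
  2 Word-Final Devoicing: no change — [gegaruvo]
  1 Final Vowel Deletion: [gegaruvo] → [gegaruv]
  result: [gegaruv]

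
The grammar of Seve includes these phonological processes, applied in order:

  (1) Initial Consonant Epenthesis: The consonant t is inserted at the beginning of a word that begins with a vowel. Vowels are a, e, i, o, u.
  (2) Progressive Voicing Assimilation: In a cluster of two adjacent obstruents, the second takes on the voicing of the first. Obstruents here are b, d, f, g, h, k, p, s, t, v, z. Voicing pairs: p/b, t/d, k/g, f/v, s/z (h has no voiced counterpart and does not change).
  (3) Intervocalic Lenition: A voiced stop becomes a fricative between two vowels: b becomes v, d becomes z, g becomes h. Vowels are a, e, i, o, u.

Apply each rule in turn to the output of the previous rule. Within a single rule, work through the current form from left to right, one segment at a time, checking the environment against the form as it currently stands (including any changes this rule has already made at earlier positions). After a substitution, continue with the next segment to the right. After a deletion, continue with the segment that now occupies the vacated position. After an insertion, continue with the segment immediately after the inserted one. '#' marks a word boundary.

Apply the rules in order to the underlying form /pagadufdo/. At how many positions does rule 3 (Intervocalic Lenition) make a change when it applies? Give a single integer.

(1) Initial Consonant Epenthesis: no change — [pagadufdo]
(2) Progressive Voicing Assimilation: [pagadufdo] → [pagadufto]
(3) Intervocalic Lenition: [pagadufto] → [pahazufto]
Rule 3 changed 2 position(s).

2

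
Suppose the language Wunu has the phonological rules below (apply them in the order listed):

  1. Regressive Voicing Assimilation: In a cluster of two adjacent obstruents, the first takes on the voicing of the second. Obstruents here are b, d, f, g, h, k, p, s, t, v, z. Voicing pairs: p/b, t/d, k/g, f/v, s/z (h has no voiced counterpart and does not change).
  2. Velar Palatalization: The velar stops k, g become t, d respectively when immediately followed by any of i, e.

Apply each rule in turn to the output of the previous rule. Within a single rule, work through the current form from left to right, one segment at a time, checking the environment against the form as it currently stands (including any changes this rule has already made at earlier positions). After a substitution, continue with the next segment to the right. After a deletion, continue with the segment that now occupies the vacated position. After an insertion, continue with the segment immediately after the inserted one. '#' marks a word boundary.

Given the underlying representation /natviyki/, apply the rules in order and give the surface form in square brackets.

[nadviyti]

1 Regressive Voicing Assimilation: [natviyki] → [nadviyki]
2 Velar Palatalization: [nadviyki] → [nadviyti]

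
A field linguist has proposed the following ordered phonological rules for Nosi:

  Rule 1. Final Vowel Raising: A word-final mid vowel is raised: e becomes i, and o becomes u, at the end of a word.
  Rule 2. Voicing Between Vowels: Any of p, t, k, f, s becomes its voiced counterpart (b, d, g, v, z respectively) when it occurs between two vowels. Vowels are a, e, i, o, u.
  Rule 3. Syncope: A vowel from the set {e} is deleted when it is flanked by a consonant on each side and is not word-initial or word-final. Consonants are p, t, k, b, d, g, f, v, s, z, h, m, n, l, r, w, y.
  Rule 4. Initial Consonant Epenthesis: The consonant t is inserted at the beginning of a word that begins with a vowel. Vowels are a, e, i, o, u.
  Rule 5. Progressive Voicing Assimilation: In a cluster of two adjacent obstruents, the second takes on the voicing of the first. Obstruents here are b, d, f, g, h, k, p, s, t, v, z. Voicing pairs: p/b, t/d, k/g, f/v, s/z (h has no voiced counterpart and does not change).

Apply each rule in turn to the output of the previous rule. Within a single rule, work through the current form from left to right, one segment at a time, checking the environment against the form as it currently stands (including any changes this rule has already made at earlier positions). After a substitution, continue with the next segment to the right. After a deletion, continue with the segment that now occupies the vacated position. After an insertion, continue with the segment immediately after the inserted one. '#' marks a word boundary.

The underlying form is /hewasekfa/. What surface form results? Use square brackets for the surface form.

[hwazgva]

Rule 1 Final Vowel Raising: no change — [hewasekfa]
Rule 2 Voicing Between Vowels: [hewasekfa] → [hewazekfa]
Rule 3 Syncope: [hewazekfa] → [hwazkfa]
Rule 4 Initial Consonant Epenthesis: no change — [hwazkfa]
Rule 5 Progressive Voicing Assimilation: [hwazkfa] → [hwazgva]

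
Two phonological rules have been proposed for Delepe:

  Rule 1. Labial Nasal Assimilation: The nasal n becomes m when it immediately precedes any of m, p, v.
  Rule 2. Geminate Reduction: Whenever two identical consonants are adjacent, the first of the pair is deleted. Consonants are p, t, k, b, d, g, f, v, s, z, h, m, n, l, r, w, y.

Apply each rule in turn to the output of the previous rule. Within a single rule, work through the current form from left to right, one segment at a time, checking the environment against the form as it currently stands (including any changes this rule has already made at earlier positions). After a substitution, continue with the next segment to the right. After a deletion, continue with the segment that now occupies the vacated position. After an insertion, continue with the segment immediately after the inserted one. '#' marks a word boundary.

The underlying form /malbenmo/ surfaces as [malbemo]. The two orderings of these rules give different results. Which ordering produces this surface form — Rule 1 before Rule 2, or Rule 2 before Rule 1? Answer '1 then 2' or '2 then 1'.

Order 1 then 2:
  1 Labial Nasal Assimilation: [malbenmo] → [malbemmo]
  2 Geminate Reduction: [malbemmo] → [malbemo]
  result: [malbemo]
Order 2 then 1:
  2 Geminate Reduction: no change — [malbenmo]
  1 Labial Nasal Assimilation: [malbenmo] → [malbemmo]
  result: [malbemmo]

1 then 2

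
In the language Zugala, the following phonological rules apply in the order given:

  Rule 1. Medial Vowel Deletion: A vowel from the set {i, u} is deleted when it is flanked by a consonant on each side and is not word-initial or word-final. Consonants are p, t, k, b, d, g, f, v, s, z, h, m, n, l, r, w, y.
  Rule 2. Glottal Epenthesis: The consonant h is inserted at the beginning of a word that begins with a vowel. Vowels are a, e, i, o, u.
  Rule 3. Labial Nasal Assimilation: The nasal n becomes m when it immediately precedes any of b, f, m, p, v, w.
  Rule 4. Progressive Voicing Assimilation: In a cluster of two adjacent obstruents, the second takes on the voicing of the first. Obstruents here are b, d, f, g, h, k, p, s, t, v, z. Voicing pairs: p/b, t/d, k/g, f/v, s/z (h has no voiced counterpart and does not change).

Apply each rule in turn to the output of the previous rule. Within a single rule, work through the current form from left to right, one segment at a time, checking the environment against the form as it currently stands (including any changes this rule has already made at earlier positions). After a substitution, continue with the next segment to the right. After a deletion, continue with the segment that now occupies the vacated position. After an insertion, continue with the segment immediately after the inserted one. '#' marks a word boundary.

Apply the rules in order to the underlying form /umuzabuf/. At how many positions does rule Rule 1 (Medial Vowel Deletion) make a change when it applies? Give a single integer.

2

Rule 1 Medial Vowel Deletion: [umuzabuf] → [umzabf]
Rule 2 Glottal Epenthesis: [umzabf] → [humzabf]
Rule 3 Labial Nasal Assimilation: no change — [humzabf]
Rule 4 Progressive Voicing Assimilation: [humzabf] → [humzabv]
Rule Rule 1 changed 2 position(s).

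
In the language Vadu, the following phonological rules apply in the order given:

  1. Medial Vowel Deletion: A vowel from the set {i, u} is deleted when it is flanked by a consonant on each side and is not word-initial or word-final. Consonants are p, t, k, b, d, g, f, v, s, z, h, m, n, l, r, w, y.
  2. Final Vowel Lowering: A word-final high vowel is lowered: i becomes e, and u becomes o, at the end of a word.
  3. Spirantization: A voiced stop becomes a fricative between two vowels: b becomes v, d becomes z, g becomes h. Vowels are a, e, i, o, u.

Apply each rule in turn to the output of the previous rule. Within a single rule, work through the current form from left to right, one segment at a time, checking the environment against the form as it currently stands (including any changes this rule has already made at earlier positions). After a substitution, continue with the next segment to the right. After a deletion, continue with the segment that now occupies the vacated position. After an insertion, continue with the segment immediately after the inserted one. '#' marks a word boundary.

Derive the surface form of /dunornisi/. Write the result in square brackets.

[dnornse]

1 Medial Vowel Deletion: [dunornisi] → [dnornsi]
2 Final Vowel Lowering: [dnornsi] → [dnornse]
3 Spirantization: no change — [dnornse]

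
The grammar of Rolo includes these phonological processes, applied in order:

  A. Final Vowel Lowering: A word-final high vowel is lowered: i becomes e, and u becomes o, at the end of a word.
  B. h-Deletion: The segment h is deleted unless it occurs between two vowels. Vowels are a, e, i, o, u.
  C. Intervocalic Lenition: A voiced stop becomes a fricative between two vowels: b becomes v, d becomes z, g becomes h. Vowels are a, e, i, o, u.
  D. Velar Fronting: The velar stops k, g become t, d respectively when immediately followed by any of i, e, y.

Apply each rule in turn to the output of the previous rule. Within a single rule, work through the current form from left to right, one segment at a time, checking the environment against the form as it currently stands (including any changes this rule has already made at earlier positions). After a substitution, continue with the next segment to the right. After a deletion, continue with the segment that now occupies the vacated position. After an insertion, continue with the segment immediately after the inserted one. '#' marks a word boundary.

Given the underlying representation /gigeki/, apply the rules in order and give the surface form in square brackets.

A Final Vowel Lowering: [gigeki] → [gigeke]
B h-Deletion: no change — [gigeke]
C Intervocalic Lenition: [gigeke] → [giheke]
D Velar Fronting: [giheke] → [dihete]

[dihete]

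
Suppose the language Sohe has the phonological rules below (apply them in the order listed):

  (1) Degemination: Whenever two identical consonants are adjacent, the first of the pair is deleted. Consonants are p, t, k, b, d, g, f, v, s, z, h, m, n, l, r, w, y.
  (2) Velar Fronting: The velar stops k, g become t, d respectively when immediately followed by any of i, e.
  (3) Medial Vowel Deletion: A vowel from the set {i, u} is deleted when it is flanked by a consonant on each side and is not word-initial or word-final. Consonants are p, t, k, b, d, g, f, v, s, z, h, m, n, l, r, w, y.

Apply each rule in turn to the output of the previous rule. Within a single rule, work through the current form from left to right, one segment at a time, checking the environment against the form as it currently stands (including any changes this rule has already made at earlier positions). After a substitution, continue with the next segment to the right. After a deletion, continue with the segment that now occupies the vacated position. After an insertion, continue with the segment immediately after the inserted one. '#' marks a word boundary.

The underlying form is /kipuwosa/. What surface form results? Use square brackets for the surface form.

[tpwosa]

(1) Degemination: no change — [kipuwosa]
(2) Velar Fronting: [kipuwosa] → [tipuwosa]
(3) Medial Vowel Deletion: [tipuwosa] → [tpwosa]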